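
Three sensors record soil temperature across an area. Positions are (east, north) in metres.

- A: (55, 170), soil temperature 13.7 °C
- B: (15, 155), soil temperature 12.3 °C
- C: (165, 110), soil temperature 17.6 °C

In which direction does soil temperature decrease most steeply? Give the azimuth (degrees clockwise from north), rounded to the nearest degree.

Differences from A: to B (Δx, Δy, Δh) = (-40, -15, -1.4); to C = (110, -60, +3.9).
Determinant of the coordinate differences = (-40)·(-60) − 110·(-15) = 4050.
∂T/∂x = [(-1.4)·(-60) − (+3.9)·(-15)] / 4050 = +0.03519
∂T/∂y = [(-40)·(+3.9) − 110·(-1.4)] / 4050 = -0.0004938
Steepest decrease is along −∇f: components (-0.03519 E, +0.0004938 N).
Azimuth = atan2(-0.03519, +0.0004938) = 270.8° ≈ 271°.

271°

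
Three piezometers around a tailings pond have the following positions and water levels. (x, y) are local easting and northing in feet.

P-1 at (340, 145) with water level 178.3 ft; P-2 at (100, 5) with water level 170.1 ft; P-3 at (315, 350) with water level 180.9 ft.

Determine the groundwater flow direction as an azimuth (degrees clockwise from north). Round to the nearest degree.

With h = a·x + b·y + c and P-1 as origin, the differences give:
  (-240)·a + (-140)·b = -8.2
  (-25)·a + 205·b = +2.6
Eliminate b (×205 and ×(-140), subtract): -52700·a = -1317.00 → a = ∂h/∂x = +0.02499
Back-substitute: b = ∂h/∂y = +0.01573.
Flow direction (−∇h) has components (-0.02499 E, -0.01573 N).
Azimuth = atan2(E, N) = atan2(-0.02499, -0.01573) = 237.8° ≈ 238°.

238°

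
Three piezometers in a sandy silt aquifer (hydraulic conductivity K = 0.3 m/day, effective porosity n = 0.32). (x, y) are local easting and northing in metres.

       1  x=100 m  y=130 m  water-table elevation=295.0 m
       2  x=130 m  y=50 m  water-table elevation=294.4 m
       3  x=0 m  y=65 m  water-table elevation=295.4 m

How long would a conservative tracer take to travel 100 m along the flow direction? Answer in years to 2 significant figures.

Taking 1 as reference: 2−1 = (30, -80, -0.6); 3−1 = (-100, -65, +0.4).
Solve a·Δx + b·Δy = Δh: det = 30·(-65) − (-100)·(-80) = -9950.
∂h/∂x = [(-0.6)·(-65) − (+0.4)·(-80)] / -9950 = -0.007136
∂h/∂y = [30·(+0.4) − (-100)·(-0.6)] / -9950 = +0.004824
|∇h| = √(-0.007136² + 0.004824²) = 0.008614
Seepage velocity v = K·i/n = 0.3 × 0.008614 / 0.32 = 0.008076 m/day.
t = 100 / 0.008076 = 1.238e+04 days = 33.9 years.

34 years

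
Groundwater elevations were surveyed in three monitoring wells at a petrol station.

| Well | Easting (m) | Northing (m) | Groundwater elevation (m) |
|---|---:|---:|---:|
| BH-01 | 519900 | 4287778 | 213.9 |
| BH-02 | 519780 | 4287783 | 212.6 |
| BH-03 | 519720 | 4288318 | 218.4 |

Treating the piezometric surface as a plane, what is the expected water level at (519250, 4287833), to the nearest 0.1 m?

207.2 m

Taking BH-01 as reference: BH-02−BH-01 = (-120, 5, -1.3); BH-03−BH-01 = (-180, 540, +4.5).
Solve a·Δx + b·Δy = Δh: det = (-120)·540 − (-180)·5 = -63900.
∂h/∂x = [(-1.3)·540 − (+4.5)·5] / -63900 = +0.01134
∂h/∂y = [(-120)·(+4.5) − (-180)·(-1.3)] / -63900 = +0.01211
h(519250, 4287833) = 213.9 + (+0.01134)·(-650) + (+0.01211)·(55) = 213.9 -7.370 +0.666 = 207.196 m.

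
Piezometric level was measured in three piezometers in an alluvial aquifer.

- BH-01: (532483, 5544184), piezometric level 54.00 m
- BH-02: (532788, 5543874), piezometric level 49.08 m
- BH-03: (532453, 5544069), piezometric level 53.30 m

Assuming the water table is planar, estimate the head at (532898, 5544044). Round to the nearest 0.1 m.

49.6 m

With h = a·x + b·y + c and BH-01 as origin, the differences give:
  305·a + (-310)·b = -4.92
  (-30)·a + (-115)·b = -0.70
Eliminate b (×(-115) and ×(-310), subtract): -44375·a = 348.800 → a = ∂h/∂x = -0.007860
Back-substitute: b = ∂h/∂y = +0.008137.
h(532898, 5544044) = 54.00 + (-0.007860)·(415) + (+0.008137)·(-140) = 54.00 -3.262 -1.139 = 49.599 m.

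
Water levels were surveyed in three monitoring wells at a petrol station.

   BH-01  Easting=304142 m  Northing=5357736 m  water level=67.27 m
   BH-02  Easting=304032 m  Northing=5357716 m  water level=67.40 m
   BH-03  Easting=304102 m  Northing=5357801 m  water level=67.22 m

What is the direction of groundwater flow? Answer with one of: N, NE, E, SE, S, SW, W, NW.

NE

Taking BH-01 as reference: BH-02−BH-01 = (-110, -20, +0.13); BH-03−BH-01 = (-40, 65, -0.05).
Solve a·Δx + b·Δy = Δh: det = (-110)·65 − (-40)·(-20) = -7950.
∂h/∂x = [(+0.13)·65 − (-0.05)·(-20)] / -7950 = -0.0009371
∂h/∂y = [(-110)·(-0.05) − (-40)·(+0.13)] / -7950 = -0.001346
Flow = −∇h = (+0.0009371 east, +0.001346 north), which points northeast.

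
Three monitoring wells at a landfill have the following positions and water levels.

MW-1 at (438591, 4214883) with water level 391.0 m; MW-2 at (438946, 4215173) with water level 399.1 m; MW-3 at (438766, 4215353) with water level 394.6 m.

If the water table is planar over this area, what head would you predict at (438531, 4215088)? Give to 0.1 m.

Differences from MW-1: to MW-2 (Δx, Δy, Δh) = (355, 290, +8.1); to MW-3 = (175, 470, +3.6).
Solve a·Δx + b·Δy = Δh: det = 355·470 − 175·290 = 116100.
∂h/∂x = [(+8.1)·470 − (+3.6)·290] / 116100 = +0.02380
∂h/∂y = [355·(+3.6) − 175·(+8.1)] / 116100 = -0.001202
h(438531, 4215088) = 391.0 + (+0.02380)·(-60) + (-0.001202)·(205) = 391.0 -1.428 -0.246 = 389.326 m.

389.3 m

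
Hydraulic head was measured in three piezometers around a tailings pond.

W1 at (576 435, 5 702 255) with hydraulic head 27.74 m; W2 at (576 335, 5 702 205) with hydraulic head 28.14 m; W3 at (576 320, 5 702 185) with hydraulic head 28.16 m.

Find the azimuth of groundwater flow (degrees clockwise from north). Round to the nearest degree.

Three-point gradient (reference W1): Δ to W2 = (-100, -50, +0.40), Δ to W3 = (-115, -70, +0.42).
∂h/∂x = -0.005600, ∂h/∂y = +0.003200 (det = 1250).
Flow direction (−∇h) has components (+0.005600 E, -0.003200 N).
Azimuth = atan2(E, N) = atan2(+0.005600, -0.003200) = 119.7° ≈ 120°.

120°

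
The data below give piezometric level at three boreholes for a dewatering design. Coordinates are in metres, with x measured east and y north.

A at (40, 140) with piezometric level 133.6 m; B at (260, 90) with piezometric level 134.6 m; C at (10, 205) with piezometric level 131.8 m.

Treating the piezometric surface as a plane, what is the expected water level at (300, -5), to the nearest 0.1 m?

Differences from A: to B (Δx, Δy, Δh) = (220, -50, +1.0); to C = (-30, 65, -1.8).
Determinant of the coordinate differences = 220·65 − (-30)·(-50) = 12800.
∂h/∂x = [(+1.0)·65 − (-1.8)·(-50)] / 12800 = -0.001953
∂h/∂y = [220·(-1.8) − (-30)·(+1.0)] / 12800 = -0.02859
h(300, -5) = 133.6 + (-0.001953)·(260) + (-0.02859)·(-145) = 133.6 -0.508 +4.146 = 137.238 m.

137.2 m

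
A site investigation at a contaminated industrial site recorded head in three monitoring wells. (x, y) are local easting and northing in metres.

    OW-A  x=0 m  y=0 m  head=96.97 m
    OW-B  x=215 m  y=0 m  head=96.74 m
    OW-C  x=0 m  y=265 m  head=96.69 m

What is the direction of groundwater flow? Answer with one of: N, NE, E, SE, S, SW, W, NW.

∂h/∂x = (96.74 − 96.97) / (215 − 0) = -0.001070
∂h/∂y = (96.69 − 96.97) / (265 − 0) = -0.001057
Flow = −∇h = (+0.001070 east, +0.001057 north), which points northeast.

NE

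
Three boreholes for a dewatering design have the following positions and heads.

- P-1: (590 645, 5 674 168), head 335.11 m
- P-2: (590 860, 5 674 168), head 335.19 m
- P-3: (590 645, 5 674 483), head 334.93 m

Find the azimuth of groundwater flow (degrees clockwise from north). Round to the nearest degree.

327°

∂h/∂x = (335.19 − 335.11) / (590860 − 590645) = +0.0003721
∂h/∂y = (334.93 − 335.11) / (5674483 − 5674168) = -0.0005714
Flow direction (−∇h) has components (-0.0003721 E, +0.0005714 N).
Azimuth = atan2(E, N) = atan2(-0.0003721, +0.0005714) = 326.9° ≈ 327°.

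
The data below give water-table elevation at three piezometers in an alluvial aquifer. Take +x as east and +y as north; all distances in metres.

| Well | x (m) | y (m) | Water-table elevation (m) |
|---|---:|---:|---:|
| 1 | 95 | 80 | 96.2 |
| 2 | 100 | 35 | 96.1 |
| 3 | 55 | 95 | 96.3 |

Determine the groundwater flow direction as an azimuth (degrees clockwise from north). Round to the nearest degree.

With h = a·x + b·y + c and 1 as origin, the differences give:
  5·a + (-45)·b = -0.1
  (-40)·a + 15·b = +0.1
Eliminate b (×15 and ×(-45), subtract): -1725·a = 3.00 → a = ∂h/∂x = -0.001739
Back-substitute: b = ∂h/∂y = +0.002029.
Flow direction (−∇h) has components (+0.001739 E, -0.002029 N).
Azimuth = atan2(E, N) = atan2(+0.001739, -0.002029) = 139.4° ≈ 139°.

139°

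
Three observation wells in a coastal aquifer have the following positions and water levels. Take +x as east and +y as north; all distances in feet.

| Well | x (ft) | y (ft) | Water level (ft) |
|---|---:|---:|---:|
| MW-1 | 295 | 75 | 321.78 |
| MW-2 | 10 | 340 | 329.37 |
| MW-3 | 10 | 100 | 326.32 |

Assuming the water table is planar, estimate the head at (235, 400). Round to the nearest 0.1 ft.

326.8 ft

Taking MW-1 as reference: MW-2−MW-1 = (-285, 265, +7.59); MW-3−MW-1 = (-285, 25, +4.54).
Solve a·Δx + b·Δy = Δh: det = (-285)·25 − (-285)·265 = 68400.
∂h/∂x = [(+7.59)·25 − (+4.54)·265] / 68400 = -0.01482
∂h/∂y = [(-285)·(+4.54) − (-285)·(+7.59)] / 68400 = +0.01271
h(235, 400) = 321.78 + (-0.01482)·(-60) + (+0.01271)·(325) = 321.78 +0.889 +4.130 = 326.799 ft.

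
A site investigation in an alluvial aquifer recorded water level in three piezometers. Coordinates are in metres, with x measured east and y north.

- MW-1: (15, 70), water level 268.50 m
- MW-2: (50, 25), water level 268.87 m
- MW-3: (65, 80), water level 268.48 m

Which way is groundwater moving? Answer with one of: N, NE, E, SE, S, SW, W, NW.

Differences from MW-1: to MW-2 (Δx, Δy, Δh) = (35, -45, +0.37); to MW-3 = (50, 10, -0.02).
Solve a·Δx + b·Δy = Δh: det = 35·10 − 50·(-45) = 2600.
∂h/∂x = [(+0.37)·10 − (-0.02)·(-45)] / 2600 = +0.001077
∂h/∂y = [35·(-0.02) − 50·(+0.37)] / 2600 = -0.007385
Flow = −∇h = (-0.001077 east, +0.007385 north), which points north.

N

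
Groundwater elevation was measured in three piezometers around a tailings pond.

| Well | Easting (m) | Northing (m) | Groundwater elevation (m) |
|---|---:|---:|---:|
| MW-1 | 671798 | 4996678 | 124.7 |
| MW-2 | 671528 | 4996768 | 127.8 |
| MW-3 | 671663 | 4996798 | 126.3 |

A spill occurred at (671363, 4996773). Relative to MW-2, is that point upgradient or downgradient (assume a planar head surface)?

With h = a·x + b·y + c and MW-1 as origin, the differences give:
  (-270)·a + 90·b = +3.1
  (-135)·a + 120·b = +1.6
Eliminate b (×120 and ×90, subtract): -20250·a = 228.00 → a = ∂h/∂x = -0.01126
Back-substitute: b = ∂h/∂y = +0.0006667.
Head at (671363, 4996773) = 124.7 + (-0.01126)·(-435) + (+0.0006667)·(95) = 129.66 m.
That is higher than the 127.8 m at MW-2, so the point is upgradient.

upgradient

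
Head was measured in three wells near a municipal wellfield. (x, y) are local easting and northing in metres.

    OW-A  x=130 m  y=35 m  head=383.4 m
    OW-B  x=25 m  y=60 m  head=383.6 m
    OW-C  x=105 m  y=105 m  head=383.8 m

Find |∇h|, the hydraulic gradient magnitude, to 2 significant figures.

With h = a·x + b·y + c and OW-A as origin, the differences give:
  (-105)·a + 25·b = +0.2
  (-25)·a + 70·b = +0.4
Eliminate b (×70 and ×25, subtract): -6725·a = 4.00 → a = ∂h/∂x = -0.0005948
Back-substitute: b = ∂h/∂y = +0.005502.
|∇h| = √(-0.0005948² + 0.005502²) = 0.005534

0.0055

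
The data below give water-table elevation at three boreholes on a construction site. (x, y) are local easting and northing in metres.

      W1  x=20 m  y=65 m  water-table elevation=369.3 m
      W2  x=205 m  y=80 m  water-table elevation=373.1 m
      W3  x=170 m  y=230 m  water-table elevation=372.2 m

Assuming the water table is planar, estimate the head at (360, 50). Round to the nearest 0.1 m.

With h = a·x + b·y + c and W1 as origin, the differences give:
  185·a + 15·b = +3.8
  150·a + 165·b = +2.9
Eliminate b (×165 and ×15, subtract): 28275·a = 583.50 → a = ∂h/∂x = +0.02064
Back-substitute: b = ∂h/∂y = -0.001185.
h(360, 50) = 369.3 + (+0.02064)·(340) + (-0.001185)·(-15) = 369.3 +7.016 +0.018 = 376.334 m.

376.3 m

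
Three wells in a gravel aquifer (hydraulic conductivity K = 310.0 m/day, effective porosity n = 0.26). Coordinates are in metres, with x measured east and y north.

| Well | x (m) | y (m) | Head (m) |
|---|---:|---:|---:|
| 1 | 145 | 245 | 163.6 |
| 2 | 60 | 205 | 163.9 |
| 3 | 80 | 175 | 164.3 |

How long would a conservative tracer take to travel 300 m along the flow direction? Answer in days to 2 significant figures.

21 days

Differences from 1: to 2 (Δx, Δy, Δh) = (-85, -40, +0.3); to 3 = (-65, -70, +0.7).
Solve a·Δx + b·Δy = Δh: det = (-85)·(-70) − (-65)·(-40) = 3350.
∂h/∂x = [(+0.3)·(-70) − (+0.7)·(-40)] / 3350 = +0.002090
∂h/∂y = [(-85)·(+0.7) − (-65)·(+0.3)] / 3350 = -0.01194
|∇h| = √(0.002090² + -0.01194²) = 0.01212
Seepage velocity v = K·i/n = 310.0 × 0.01212 / 0.26 = 14.45 m/day.
t = 300 / 14.45 = 20.76 days.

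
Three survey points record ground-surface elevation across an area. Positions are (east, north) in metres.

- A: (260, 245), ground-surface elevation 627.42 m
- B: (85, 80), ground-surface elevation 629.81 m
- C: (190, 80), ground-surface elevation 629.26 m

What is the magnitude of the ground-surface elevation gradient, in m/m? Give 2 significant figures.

With z = a·x + b·y + c and A as origin, the differences give:
  (-175)·a + (-165)·b = +2.39
  (-70)·a + (-165)·b = +1.84
Eliminate b (×(-165) and ×(-165), subtract): 17325·a = -90.750 → a = ∂z/∂x = -0.005238
Back-substitute: b = ∂z/∂y = -0.008929.
|∇f| = √(-0.005238² + -0.008929²) = 0.01035 m/m

0.010 m/m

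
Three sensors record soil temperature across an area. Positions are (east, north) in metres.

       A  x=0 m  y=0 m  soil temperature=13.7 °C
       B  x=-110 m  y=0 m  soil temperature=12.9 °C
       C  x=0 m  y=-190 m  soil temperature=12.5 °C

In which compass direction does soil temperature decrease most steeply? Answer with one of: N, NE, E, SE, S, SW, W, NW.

SW

∂T/∂x = (12.9 − 13.7) / (-110 − 0) = +0.007273
∂T/∂y = (12.5 − 13.7) / (-190 − 0) = +0.006316
Steepest decrease is along −∇f = (-0.007273 E, -0.006316 N) → southwest.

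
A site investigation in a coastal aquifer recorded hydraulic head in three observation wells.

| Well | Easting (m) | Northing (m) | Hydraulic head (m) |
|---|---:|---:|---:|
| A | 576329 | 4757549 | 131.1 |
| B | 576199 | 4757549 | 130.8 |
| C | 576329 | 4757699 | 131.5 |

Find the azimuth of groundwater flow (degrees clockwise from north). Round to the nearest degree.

221°

∂h/∂x = (130.8 − 131.1) / (576199 − 576329) = +0.002308
∂h/∂y = (131.5 − 131.1) / (4757699 − 4757549) = +0.002667
Flow direction (−∇h) has components (-0.002308 E, -0.002667 N).
Azimuth = atan2(E, N) = atan2(-0.002308, -0.002667) = 220.9° ≈ 221°.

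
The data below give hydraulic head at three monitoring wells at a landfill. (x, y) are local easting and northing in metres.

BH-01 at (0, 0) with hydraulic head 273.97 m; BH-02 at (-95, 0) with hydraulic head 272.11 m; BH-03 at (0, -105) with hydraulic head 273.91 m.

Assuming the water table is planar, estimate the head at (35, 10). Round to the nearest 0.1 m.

274.7 m

∂h/∂x = (272.11 − 273.97) / (-95 − 0) = +0.01958
∂h/∂y = (273.91 − 273.97) / (-105 − 0) = +0.0005714
h(35, 10) = 273.97 + (+0.01958)·(35) + (+0.0005714)·(10) = 273.97 +0.685 +0.006 = 274.661 m.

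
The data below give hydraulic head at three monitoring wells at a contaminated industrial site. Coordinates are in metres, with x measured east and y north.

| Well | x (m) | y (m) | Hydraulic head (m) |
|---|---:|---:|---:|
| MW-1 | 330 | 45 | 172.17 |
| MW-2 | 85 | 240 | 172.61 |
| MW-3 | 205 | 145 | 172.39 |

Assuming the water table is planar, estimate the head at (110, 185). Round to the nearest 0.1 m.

Taking MW-1 as reference: MW-2−MW-1 = (-245, 195, +0.44); MW-3−MW-1 = (-125, 100, +0.22).
Determinant of the coordinate differences = (-245)·100 − (-125)·195 = -125.
∂h/∂x = [(+0.44)·100 − (+0.22)·195] / -125 = -0.008800
∂h/∂y = [(-245)·(+0.22) − (-125)·(+0.44)] / -125 = -0.008800
h(110, 185) = 172.17 + (-0.008800)·(-220) + (-0.008800)·(140) = 172.17 +1.936 -1.232 = 172.874 m.

172.9 m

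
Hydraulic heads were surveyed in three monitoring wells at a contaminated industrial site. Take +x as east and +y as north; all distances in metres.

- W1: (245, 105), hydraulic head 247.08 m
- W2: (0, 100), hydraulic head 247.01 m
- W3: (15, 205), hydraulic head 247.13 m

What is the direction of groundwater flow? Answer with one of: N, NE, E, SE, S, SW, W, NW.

S

Taking W1 as reference: W2−W1 = (-245, -5, -0.07); W3−W1 = (-230, 100, +0.05).
Solve a·Δx + b·Δy = Δh: det = (-245)·100 − (-230)·(-5) = -25650.
∂h/∂x = [(-0.07)·100 − (+0.05)·(-5)] / -25650 = +0.0002632
∂h/∂y = [(-245)·(+0.05) − (-230)·(-0.07)] / -25650 = +0.001105
Flow = −∇h = (-0.0002632 east, -0.001105 north), which points south.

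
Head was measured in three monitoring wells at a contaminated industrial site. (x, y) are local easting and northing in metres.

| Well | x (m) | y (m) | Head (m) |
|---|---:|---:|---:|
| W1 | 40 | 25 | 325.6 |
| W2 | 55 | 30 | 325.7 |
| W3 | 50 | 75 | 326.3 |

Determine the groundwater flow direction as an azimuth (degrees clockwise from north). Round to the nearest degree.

Taking W1 as reference: W2−W1 = (15, 5, +0.1); W3−W1 = (10, 50, +0.7).
Solve a·Δx + b·Δy = Δh: det = 15·50 − 10·5 = 700.
∂h/∂x = [(+0.1)·50 − (+0.7)·5] / 700 = +0.002143
∂h/∂y = [15·(+0.7) − 10·(+0.1)] / 700 = +0.01357
Flow direction (−∇h) has components (-0.002143 E, -0.01357 N).
Azimuth = atan2(E, N) = atan2(-0.002143, -0.01357) = 189.0° ≈ 189°.

189°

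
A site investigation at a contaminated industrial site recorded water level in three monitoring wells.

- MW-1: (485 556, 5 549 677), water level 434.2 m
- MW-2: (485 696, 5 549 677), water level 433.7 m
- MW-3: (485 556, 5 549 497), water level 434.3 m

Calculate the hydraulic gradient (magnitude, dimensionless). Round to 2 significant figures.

0.0036

∂h/∂x = (433.7 − 434.2) / (485696 − 485556) = -0.003571
∂h/∂y = (434.3 − 434.2) / (5549497 − 5549677) = -0.0005556
|∇h| = √(-0.003571² + -0.0005556²) = 0.003614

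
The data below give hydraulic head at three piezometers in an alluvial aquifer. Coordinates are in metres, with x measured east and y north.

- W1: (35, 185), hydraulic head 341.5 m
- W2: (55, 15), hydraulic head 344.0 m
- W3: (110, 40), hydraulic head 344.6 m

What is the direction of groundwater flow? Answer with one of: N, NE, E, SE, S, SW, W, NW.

NW

Taking W1 as reference: W2−W1 = (20, -170, +2.5); W3−W1 = (75, -145, +3.1).
Solve a·Δx + b·Δy = Δh: det = 20·(-145) − 75·(-170) = 9850.
∂h/∂x = [(+2.5)·(-145) − (+3.1)·(-170)] / 9850 = +0.01670
∂h/∂y = [20·(+3.1) − 75·(+2.5)] / 9850 = -0.01274
Flow = −∇h = (-0.01670 east, +0.01274 north), which points northwest.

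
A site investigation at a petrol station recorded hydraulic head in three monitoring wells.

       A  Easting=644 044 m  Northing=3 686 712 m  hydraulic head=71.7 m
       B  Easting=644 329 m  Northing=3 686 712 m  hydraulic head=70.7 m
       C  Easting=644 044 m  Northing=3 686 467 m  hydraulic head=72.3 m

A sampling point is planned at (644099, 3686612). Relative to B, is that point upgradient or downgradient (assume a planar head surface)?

upgradient

∂h/∂x = (70.7 − 71.7) / (644329 − 644044) = -0.003509
∂h/∂y = (72.3 − 71.7) / (3686467 − 3686712) = -0.002449
Head at (644099, 3686612) = 71.7 + (-0.003509)·(55) + (-0.002449)·(-100) = 71.75 m.
That is higher than the 70.7 m at B, so the point is upgradient.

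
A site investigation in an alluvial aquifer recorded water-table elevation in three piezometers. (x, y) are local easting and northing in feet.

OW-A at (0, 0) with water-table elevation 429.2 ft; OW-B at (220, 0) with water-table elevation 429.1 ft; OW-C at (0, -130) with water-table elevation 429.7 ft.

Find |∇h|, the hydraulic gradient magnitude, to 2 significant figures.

0.0039

∂h/∂x = (429.1 − 429.2) / (220 − 0) = -0.0004545
∂h/∂y = (429.7 − 429.2) / (-130 − 0) = -0.003846
|∇h| = √(-0.0004545² + -0.003846²) = 0.003873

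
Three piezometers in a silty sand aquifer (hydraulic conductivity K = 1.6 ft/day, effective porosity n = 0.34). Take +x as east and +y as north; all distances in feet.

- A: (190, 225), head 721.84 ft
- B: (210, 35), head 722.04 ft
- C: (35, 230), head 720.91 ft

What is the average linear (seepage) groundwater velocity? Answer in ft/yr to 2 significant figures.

Three-point gradient (reference A): Δ to B = (20, -190, +0.20), Δ to C = (-155, 5, -0.93).
∂h/∂x = +0.005986, ∂h/∂y = -0.0004225 (det = -29350).
|∇h| = √(0.005986² + -0.0004225²) = 0.006001
Seepage velocity v = K·i/n = 1.6 × 0.006001 / 0.34 = 0.02824 ft/day = 10.31 ft/yr.

10 ft/yr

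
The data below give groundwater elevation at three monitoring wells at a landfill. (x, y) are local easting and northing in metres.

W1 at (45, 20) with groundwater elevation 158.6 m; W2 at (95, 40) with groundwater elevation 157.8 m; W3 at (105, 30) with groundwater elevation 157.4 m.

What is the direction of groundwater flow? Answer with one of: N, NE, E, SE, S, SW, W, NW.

SE

Three-point gradient (reference W1): Δ to W2 = (50, 20, -0.8), Δ to W3 = (60, 10, -1.2).
∂h/∂x = -0.02286, ∂h/∂y = +0.01714 (det = -700).
Flow = −∇h = (+0.02286 east, -0.01714 north), which points southeast.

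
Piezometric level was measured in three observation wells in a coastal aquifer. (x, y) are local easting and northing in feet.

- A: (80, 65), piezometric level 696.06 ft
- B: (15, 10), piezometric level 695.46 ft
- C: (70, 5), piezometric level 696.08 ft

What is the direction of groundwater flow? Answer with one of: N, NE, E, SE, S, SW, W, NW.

Differences from A: to B (Δx, Δy, Δh) = (-65, -55, -0.60); to C = (-10, -60, +0.02).
Determinant of the coordinate differences = (-65)·(-60) − (-10)·(-55) = 3350.
∂h/∂x = [(-0.60)·(-60) − (+0.02)·(-55)] / 3350 = +0.01107
∂h/∂y = [(-65)·(+0.02) − (-10)·(-0.60)] / 3350 = -0.002179
Flow = −∇h = (-0.01107 east, +0.002179 north), which points west.

W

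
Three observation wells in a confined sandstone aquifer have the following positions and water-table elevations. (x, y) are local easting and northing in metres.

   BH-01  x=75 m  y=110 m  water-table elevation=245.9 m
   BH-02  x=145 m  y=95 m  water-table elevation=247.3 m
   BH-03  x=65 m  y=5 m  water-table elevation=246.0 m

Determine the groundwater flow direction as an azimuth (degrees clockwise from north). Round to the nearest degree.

278°

Differences from BH-01: to BH-02 (Δx, Δy, Δh) = (70, -15, +1.4); to BH-03 = (-10, -105, +0.1).
Determinant of the coordinate differences = 70·(-105) − (-10)·(-15) = -7500.
∂h/∂x = [(+1.4)·(-105) − (+0.1)·(-15)] / -7500 = +0.01940
∂h/∂y = [70·(+0.1) − (-10)·(+1.4)] / -7500 = -0.002800
Flow direction (−∇h) has components (-0.01940 E, +0.002800 N).
Azimuth = atan2(E, N) = atan2(-0.01940, +0.002800) = 278.2° ≈ 278°.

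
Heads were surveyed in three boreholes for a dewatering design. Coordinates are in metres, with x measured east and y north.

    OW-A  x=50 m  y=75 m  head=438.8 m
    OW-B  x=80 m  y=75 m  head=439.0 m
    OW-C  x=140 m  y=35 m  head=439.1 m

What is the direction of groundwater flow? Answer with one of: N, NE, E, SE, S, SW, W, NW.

Differences from OW-A: to OW-B (Δx, Δy, Δh) = (30, 0, +0.2); to OW-C = (90, -40, +0.3).
Determinant of the coordinate differences = 30·(-40) − 90·0 = -1200.
∂h/∂x = [(+0.2)·(-40) − (+0.3)·0] / -1200 = +0.006667
∂h/∂y = [30·(+0.3) − 90·(+0.2)] / -1200 = +0.007500
Flow = −∇h = (-0.006667 east, -0.007500 north), which points southwest.

SW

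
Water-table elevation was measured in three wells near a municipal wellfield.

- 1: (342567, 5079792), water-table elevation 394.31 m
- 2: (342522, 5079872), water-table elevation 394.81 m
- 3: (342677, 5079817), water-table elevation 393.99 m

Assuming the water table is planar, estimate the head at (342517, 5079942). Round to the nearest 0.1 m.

Differences from 1: to 2 (Δx, Δy, Δh) = (-45, 80, +0.50); to 3 = (110, 25, -0.32).
Solve a·Δx + b·Δy = Δh: det = (-45)·25 − 110·80 = -9925.
∂h/∂x = [(+0.50)·25 − (-0.32)·80] / -9925 = -0.003839
∂h/∂y = [(-45)·(-0.32) − 110·(+0.50)] / -9925 = +0.004091
h(342517, 5079942) = 394.31 + (-0.003839)·(-50) + (+0.004091)·(150) = 394.31 +0.192 +0.614 = 395.116 m.

395.1 m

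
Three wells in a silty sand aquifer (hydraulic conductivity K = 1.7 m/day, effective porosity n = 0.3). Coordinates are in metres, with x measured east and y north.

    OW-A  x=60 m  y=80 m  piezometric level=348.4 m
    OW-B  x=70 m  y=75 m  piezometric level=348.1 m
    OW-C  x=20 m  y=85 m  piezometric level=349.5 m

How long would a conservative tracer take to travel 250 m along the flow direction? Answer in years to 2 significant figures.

With h = a·x + b·y + c and OW-A as origin, the differences give:
  10·a + (-5)·b = -0.3
  (-40)·a + 5·b = +1.1
Eliminate b (×5 and ×(-5), subtract): -150·a = 4.00 → a = ∂h/∂x = -0.02667
Back-substitute: b = ∂h/∂y = +0.006667.
|∇h| = √(-0.02667² + 0.006667²) = 0.02749
Seepage velocity v = K·i/n = 1.7 × 0.02749 / 0.3 = 0.1558 m/day.
t = 250 / 0.1558 = 1605 days = 4.39 years.

4.4 years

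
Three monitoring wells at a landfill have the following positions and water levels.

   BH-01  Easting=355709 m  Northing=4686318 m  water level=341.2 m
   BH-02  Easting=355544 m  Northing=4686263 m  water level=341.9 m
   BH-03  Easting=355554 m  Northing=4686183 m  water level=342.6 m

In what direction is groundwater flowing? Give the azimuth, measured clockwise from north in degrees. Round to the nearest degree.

Differences from BH-01: to BH-02 (Δx, Δy, Δh) = (-165, -55, +0.7); to BH-03 = (-155, -135, +1.4).
Determinant of the coordinate differences = (-165)·(-135) − (-155)·(-55) = 13750.
∂h/∂x = [(+0.7)·(-135) − (+1.4)·(-55)] / 13750 = -0.001273
∂h/∂y = [(-165)·(+1.4) − (-155)·(+0.7)] / 13750 = -0.008909
Flow direction (−∇h) has components (+0.001273 E, +0.008909 N).
Azimuth = atan2(E, N) = atan2(+0.001273, +0.008909) = 8.1° ≈ 008°.

008°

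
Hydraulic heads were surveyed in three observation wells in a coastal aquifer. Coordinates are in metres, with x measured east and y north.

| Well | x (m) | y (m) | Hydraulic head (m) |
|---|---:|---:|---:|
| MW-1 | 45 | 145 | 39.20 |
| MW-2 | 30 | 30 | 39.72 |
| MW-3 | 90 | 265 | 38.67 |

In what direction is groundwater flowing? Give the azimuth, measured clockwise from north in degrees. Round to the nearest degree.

Three-point gradient (reference MW-1): Δ to MW-2 = (-15, -115, +0.52), Δ to MW-3 = (45, 120, -0.53).
∂h/∂x = +0.0004296, ∂h/∂y = -0.004578 (det = 3375).
Flow direction (−∇h) has components (-0.0004296 E, +0.004578 N).
Azimuth = atan2(E, N) = atan2(-0.0004296, +0.004578) = 354.6° ≈ 355°.

355°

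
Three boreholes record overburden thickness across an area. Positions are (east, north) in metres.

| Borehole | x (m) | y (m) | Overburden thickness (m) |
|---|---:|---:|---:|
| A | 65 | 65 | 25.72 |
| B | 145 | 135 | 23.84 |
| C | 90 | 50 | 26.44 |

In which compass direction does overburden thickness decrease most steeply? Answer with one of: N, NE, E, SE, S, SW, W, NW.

With d = a·x + b·y + c and A as origin, the differences give:
  80·a + 70·b = -1.88
  25·a + (-15)·b = +0.72
Eliminate b (×(-15) and ×70, subtract): -2950·a = -22.200 → a = ∂d/∂x = +0.007525
Back-substitute: b = ∂d/∂y = -0.03546.
Steepest decrease is along −∇f = (-0.007525 E, +0.03546 N) → north.

N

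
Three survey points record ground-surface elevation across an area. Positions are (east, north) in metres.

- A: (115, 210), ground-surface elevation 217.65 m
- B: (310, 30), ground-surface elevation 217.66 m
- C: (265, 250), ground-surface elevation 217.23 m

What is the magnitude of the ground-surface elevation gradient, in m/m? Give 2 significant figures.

Differences from A: to B (Δx, Δy, Δh) = (195, -180, +0.01); to C = (150, 40, -0.42).
Solve a·Δx + b·Δy = Δz: det = 195·40 − 150·(-180) = 34800.
∂z/∂x = [(+0.01)·40 − (-0.42)·(-180)] / 34800 = -0.002161
∂z/∂y = [195·(-0.42) − 150·(+0.01)] / 34800 = -0.002397
|∇f| = √(-0.002161² + -0.002397²) = 0.003227 m/m

0.0032 m/m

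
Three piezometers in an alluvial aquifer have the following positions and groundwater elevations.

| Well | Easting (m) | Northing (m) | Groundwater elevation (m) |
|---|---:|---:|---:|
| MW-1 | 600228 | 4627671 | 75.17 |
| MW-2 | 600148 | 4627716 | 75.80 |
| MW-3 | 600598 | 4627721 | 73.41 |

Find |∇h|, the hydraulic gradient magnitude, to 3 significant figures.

Differences from MW-1: to MW-2 (Δx, Δy, Δh) = (-80, 45, +0.63); to MW-3 = (370, 50, -1.76).
Solve a·Δx + b·Δy = Δh: det = (-80)·50 − 370·45 = -20650.
∂h/∂x = [(+0.63)·50 − (-1.76)·45] / -20650 = -0.005361
∂h/∂y = [(-80)·(-1.76) − 370·(+0.63)] / -20650 = +0.004470
|∇h| = √(-0.005361² + 0.004470²) = 0.00698

0.00698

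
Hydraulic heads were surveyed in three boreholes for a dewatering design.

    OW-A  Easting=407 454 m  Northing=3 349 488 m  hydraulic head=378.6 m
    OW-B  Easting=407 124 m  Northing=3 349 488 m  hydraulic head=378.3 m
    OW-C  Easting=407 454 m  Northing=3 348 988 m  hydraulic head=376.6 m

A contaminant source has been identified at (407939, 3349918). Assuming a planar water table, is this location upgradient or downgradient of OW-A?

∂h/∂x = (378.3 − 378.6) / (407124 − 407454) = +0.0009091
∂h/∂y = (376.6 − 378.6) / (3348988 − 3349488) = +0.004000
Head at (407939, 3349918) = 378.6 + (+0.0009091)·(485) + (+0.004000)·(430) = 380.76 m.
That is higher than the 378.6 m at OW-A, so the point is upgradient.

upgradient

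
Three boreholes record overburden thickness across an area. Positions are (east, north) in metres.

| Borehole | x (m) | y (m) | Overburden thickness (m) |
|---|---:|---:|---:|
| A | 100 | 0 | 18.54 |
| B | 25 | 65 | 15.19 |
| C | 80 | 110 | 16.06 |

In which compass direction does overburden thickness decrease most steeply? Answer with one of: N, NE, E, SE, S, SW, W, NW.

NW

With d = a·x + b·y + c and A as origin, the differences give:
  (-75)·a + 65·b = -3.35
  (-20)·a + 110·b = -2.48
Eliminate b (×110 and ×65, subtract): -6950·a = -207.300 → a = ∂d/∂x = +0.02983
Back-substitute: b = ∂d/∂y = -0.01712.
Steepest decrease is along −∇f = (-0.02983 E, +0.01712 N) → northwest.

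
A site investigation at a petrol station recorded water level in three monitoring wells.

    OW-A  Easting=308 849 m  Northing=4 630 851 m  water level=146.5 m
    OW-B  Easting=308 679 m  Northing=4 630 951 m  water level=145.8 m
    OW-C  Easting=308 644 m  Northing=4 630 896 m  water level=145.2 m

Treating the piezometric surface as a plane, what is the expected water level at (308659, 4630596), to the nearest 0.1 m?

Differences from OW-A: to OW-B (Δx, Δy, Δh) = (-170, 100, -0.7); to OW-C = (-205, 45, -1.3).
Solve a·Δx + b·Δy = Δh: det = (-170)·45 − (-205)·100 = 12850.
∂h/∂x = [(-0.7)·45 − (-1.3)·100] / 12850 = +0.007665
∂h/∂y = [(-170)·(-1.3) − (-205)·(-0.7)] / 12850 = +0.006031
h(308659, 4630596) = 146.5 + (+0.007665)·(-190) + (+0.006031)·(-255) = 146.5 -1.456 -1.538 = 143.506 m.

143.5 m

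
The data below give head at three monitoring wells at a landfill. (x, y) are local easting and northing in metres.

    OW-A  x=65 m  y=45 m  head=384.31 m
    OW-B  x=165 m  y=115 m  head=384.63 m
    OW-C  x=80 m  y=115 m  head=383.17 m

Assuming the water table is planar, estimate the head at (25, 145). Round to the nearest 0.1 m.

Differences from OW-A: to OW-B (Δx, Δy, Δh) = (100, 70, +0.32); to OW-C = (15, 70, -1.14).
Determinant of the coordinate differences = 100·70 − 15·70 = 5950.
∂h/∂x = [(+0.32)·70 − (-1.14)·70] / 5950 = +0.01718
∂h/∂y = [100·(-1.14) − 15·(+0.32)] / 5950 = -0.01997
h(25, 145) = 384.31 + (+0.01718)·(-40) + (-0.01997)·(100) = 384.31 -0.687 -1.997 = 381.626 m.

381.6 m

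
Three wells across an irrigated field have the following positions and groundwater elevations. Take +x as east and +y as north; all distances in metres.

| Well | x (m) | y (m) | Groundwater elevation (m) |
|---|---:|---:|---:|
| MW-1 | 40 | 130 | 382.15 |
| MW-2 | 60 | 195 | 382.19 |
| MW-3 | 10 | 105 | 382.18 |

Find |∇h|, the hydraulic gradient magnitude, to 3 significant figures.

0.00238

Differences from MW-1: to MW-2 (Δx, Δy, Δh) = (20, 65, +0.04); to MW-3 = (-30, -25, +0.03).
Determinant of the coordinate differences = 20·(-25) − (-30)·65 = 1450.
∂h/∂x = [(+0.04)·(-25) − (+0.03)·65] / 1450 = -0.002034
∂h/∂y = [20·(+0.03) − (-30)·(+0.04)] / 1450 = +0.001241
|∇h| = √(-0.002034² + 0.001241²) = 0.002383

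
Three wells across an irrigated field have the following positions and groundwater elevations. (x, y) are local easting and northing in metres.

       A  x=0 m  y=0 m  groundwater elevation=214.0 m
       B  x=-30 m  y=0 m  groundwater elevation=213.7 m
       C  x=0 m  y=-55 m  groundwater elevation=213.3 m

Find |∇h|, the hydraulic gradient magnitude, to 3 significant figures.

∂h/∂x = (213.7 − 214.0) / (-30 − 0) = +0.01000
∂h/∂y = (213.3 − 214.0) / (-55 − 0) = +0.01273
|∇h| = √(0.01000² + 0.01273²) = 0.01619

0.0162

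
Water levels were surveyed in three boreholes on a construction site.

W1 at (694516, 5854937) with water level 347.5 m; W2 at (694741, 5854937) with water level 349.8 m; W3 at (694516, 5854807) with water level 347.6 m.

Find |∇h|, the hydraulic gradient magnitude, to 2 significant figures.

∂h/∂x = (349.8 − 347.5) / (694741 − 694516) = +0.01022
∂h/∂y = (347.6 − 347.5) / (5854807 − 5854937) = -0.0007692
|∇h| = √(0.01022² + -0.0007692²) = 0.01025

0.010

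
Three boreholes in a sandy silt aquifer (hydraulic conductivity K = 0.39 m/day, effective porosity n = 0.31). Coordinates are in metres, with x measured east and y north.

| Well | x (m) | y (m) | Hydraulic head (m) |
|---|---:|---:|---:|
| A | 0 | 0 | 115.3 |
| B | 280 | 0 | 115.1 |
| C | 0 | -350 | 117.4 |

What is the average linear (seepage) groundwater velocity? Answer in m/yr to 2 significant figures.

2.8 m/yr

∂h/∂x = (115.1 − 115.3) / (280 − 0) = -0.0007143
∂h/∂y = (117.4 − 115.3) / (-350 − 0) = -0.006000
|∇h| = √(-0.0007143² + -0.006000²) = 0.006042
Seepage velocity v = K·i/n = 0.39 × 0.006042 / 0.31 = 0.007601 m/day = 2.776 m/yr.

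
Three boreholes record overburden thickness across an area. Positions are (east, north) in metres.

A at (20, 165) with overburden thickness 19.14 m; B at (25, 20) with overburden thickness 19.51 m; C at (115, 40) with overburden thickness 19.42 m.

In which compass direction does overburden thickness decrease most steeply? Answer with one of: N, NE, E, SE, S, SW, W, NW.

N

Differences from A: to B (Δx, Δy, Δh) = (5, -145, +0.37); to C = (95, -125, +0.28).
Solve a·Δx + b·Δy = Δd: det = 5·(-125) − 95·(-145) = 13150.
∂d/∂x = [(+0.37)·(-125) − (+0.28)·(-145)] / 13150 = -0.0004297
∂d/∂y = [5·(+0.28) − 95·(+0.37)] / 13150 = -0.002567
Steepest decrease is along −∇f = (+0.0004297 E, +0.002567 N) → north.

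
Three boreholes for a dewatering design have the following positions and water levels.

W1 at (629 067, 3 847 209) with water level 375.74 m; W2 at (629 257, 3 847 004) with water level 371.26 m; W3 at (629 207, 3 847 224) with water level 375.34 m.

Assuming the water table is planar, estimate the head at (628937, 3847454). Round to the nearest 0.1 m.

With h = a·x + b·y + c and W1 as origin, the differences give:
  190·a + (-205)·b = -4.48
  140·a + 15·b = -0.40
Eliminate b (×15 and ×(-205), subtract): 31550·a = -149.200 → a = ∂h/∂x = -0.004729
Back-substitute: b = ∂h/∂y = +0.01747.
h(628937, 3847454) = 375.74 + (-0.004729)·(-130) + (+0.01747)·(245) = 375.74 +0.615 +4.280 = 380.635 m.

380.6 m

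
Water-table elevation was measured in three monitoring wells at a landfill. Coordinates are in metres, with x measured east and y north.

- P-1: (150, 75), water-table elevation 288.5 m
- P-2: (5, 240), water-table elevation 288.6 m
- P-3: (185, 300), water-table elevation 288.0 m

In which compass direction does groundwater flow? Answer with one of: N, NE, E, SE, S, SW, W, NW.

Differences from P-1: to P-2 (Δx, Δy, Δh) = (-145, 165, +0.1); to P-3 = (35, 225, -0.5).
Solve a·Δx + b·Δy = Δh: det = (-145)·225 − 35·165 = -38400.
∂h/∂x = [(+0.1)·225 − (-0.5)·165] / -38400 = -0.002734
∂h/∂y = [(-145)·(-0.5) − 35·(+0.1)] / -38400 = -0.001797
Flow = −∇h = (+0.002734 east, +0.001797 north), which points northeast.

NE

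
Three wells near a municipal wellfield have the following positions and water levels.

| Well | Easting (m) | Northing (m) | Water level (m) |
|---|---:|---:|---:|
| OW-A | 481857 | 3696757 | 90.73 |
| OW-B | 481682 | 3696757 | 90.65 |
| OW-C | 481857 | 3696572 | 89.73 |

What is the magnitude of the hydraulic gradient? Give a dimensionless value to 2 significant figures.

∂h/∂x = (90.65 − 90.73) / (481682 − 481857) = +0.0004571
∂h/∂y = (89.73 − 90.73) / (3696572 − 3696757) = +0.005405
|∇h| = √(0.0004571² + 0.005405²) = 0.005424

0.0054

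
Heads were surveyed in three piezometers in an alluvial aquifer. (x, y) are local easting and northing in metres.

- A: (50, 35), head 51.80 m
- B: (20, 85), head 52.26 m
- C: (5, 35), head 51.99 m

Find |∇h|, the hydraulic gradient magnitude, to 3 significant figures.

Taking A as reference: B−A = (-30, 50, +0.46); C−A = (-45, 0, +0.19).
Solve a·Δx + b·Δy = Δh: det = (-30)·0 − (-45)·50 = 2250.
∂h/∂x = [(+0.46)·0 − (+0.19)·50] / 2250 = -0.004222
∂h/∂y = [(-30)·(+0.19) − (-45)·(+0.46)] / 2250 = +0.006667
|∇h| = √(-0.004222² + 0.006667²) = 0.007891

0.00789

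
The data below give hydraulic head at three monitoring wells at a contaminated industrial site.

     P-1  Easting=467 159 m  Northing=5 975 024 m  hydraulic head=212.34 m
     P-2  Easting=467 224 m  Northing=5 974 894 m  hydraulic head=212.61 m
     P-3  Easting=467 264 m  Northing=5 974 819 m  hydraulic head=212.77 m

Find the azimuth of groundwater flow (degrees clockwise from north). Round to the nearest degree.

Three-point gradient (reference P-1): Δ to P-2 = (65, -130, +0.27), Δ to P-3 = (105, -205, +0.43).
∂h/∂x = +0.001692, ∂h/∂y = -0.001231 (det = 325).
Flow direction (−∇h) has components (-0.001692 E, +0.001231 N).
Azimuth = atan2(E, N) = atan2(-0.001692, +0.001231) = 306.0° ≈ 306°.

306°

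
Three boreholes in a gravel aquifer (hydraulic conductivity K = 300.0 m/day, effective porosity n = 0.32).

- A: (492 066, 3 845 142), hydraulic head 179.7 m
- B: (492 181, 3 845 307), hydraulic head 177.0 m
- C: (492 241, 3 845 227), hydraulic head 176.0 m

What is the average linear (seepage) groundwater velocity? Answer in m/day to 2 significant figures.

19 m/day

Differences from A: to B (Δx, Δy, Δh) = (115, 165, -2.7); to C = (175, 85, -3.7).
Determinant of the coordinate differences = 115·85 − 175·165 = -19100.
∂h/∂x = [(-2.7)·85 − (-3.7)·165] / -19100 = -0.01995
∂h/∂y = [115·(-3.7) − 175·(-2.7)] / -19100 = -0.002461
|∇h| = √(-0.01995² + -0.002461²) = 0.0201
Seepage velocity v = K·i/n = 300.0 × 0.0201 / 0.32 = 18.84 m/day.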